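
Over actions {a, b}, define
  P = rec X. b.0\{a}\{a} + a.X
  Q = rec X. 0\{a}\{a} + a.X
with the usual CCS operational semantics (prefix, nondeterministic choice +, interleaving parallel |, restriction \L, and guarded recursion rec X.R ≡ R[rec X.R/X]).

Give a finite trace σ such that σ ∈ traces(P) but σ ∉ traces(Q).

b

LTS(P): 2 reachable states
  u0 = rec X. b.0\{a}\{a} + a.X :: --a--▸ u0, --b--▸ u1
  u1 = 0\{a}\{a} :: ·
LTS(Q): 1 reachable states
  v0 = rec X. 0\{a}\{a} + a.X :: --a--▸ v0
Trace ⟨b⟩ through P, begin at {u0}:
  step 1 (b): {u1}
  P completes σ.
Trace ⟨b⟩ through Q, begin at {v0}:
  step 1 (b): ∅  — Q cannot continue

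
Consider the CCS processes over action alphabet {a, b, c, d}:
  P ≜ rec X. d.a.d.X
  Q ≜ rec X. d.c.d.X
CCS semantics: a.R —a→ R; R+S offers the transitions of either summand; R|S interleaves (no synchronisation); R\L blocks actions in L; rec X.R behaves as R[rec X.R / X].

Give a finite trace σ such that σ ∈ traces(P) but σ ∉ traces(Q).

da

Reachable graph of P (3 states):
  s0 = rec X. d.a.d.X → =d=> s1
  s1 = a.d.(rec X. d.a.d.X) → =a=> s2
  s2 = d.(rec X. d.a.d.X) → =d=> s0
Reachable graph of Q (3 states):
  t0 = rec X. d.c.d.X → =d=> t1
  t1 = c.d.(rec X. d.c.d.X) → =c=> t2
  t2 = d.(rec X. d.c.d.X) → =d=> t0
Trace ⟨da⟩ through P, begin at {s0}:
  after d @ step 1: {s1}
  after a @ step 2: {s2}
  — P admits the full trace.
Trace ⟨da⟩ through Q, begin at {t0}:
  after d @ step 1: {t1}
  after a @ step 2: ∅ (Q stuck)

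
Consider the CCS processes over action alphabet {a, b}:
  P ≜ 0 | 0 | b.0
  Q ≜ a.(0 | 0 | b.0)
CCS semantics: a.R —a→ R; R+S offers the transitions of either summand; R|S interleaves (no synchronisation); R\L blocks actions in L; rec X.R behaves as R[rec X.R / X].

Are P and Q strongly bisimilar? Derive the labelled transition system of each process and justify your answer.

not bisimilar

LTS(P): 2 reachable states
  m0 = 0 | 0 | b.0 has moves -b-> m1
  m1 = 0 | 0 | 0 has moves (no moves)
LTS(Q): 3 reachable states
  n0 = a.(0 | 0 | b.0) has moves -a-> n1
  n1 = 0 | 0 | b.0 has moves -b-> n2
  n2 = 0 | 0 | 0 has moves (no moves)
Partition-refinement fixed point:
  B0 = {m0, n1}
  B1 = {m1, n2}
  B2 = {n0}
m0 ∈ B0, n0 ∈ B2 → different blocks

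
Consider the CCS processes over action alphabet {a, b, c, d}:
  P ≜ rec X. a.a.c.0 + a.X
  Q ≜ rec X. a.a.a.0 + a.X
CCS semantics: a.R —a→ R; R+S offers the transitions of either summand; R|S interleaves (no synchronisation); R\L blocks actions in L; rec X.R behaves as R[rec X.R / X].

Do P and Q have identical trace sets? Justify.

Reachable graph of P (4 states):
  u0 = rec X. a.a.c.0 + a.X has moves -a-> u0, -a-> u1
  u1 = a.c.0 has moves -a-> u2
  u2 = c.0 has moves -c-> u3
  u3 = 0 has moves ∅
Reachable graph of Q (4 states):
  v0 = rec X. a.a.a.0 + a.X has moves -a-> v0, -a-> v1
  v1 = a.a.0 has moves -a-> v2
  v2 = a.0 has moves -a-> v3
  v3 = 0 has moves ∅
Run σ = ⟨aac⟩ on P: start {u0}
  [1] a ⇒ {u0, u1}
  [2] a ⇒ {u0, u1, u2}
  [3] c ⇒ {u3}
  — P admits the full trace.
Run σ = ⟨aac⟩ on Q: start {v0}
  [1] a ⇒ {v0, v1}
  [2] a ⇒ {v0, v1, v2}
  [3] c ⇒ ∅  — Q cannot continue

traces(P) ≠ traces(Q) — witness ⟨aac⟩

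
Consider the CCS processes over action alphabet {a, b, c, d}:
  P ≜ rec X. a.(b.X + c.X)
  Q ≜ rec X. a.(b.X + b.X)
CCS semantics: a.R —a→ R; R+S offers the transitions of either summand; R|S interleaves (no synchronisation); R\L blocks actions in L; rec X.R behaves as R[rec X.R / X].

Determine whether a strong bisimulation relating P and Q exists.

Reachable graph of P (2 states):
  p0 = rec X. a.(b.X + c.X) → ··a··> p1
  p1 = b.(rec X. a.(b.X + c.X)) + c.(rec X. a.(b.X + c.X)) → ··b··> p0, ··c··> p0
Reachable graph of Q (2 states):
  q0 = rec X. a.(b.X + b.X) → ··a··> q1
  q1 = b.(rec X. a.(b.X + b.X)) + b.(rec X. a.(b.X + b.X)) → ··b··> q0
Coarsest stable partition (strong bisimilarity classes):
  B0 = {p0}
  B1 = {p1}
  B2 = {q0}
  B3 = {q1}
p0 ∈ B0, q0 ∈ B2 → different blocks

NO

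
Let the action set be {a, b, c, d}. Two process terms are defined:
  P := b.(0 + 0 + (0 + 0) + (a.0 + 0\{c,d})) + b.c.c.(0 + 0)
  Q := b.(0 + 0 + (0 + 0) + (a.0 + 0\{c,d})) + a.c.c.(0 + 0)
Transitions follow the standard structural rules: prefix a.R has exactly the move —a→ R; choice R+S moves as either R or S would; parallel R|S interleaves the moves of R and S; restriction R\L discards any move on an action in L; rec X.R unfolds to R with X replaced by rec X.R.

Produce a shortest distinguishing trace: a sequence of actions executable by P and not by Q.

bc

Reachable graph of P (6 states):
  s0 = b.(0 + 0 + (0 + 0) + (a.0 + 0\{c,d})) + b.c.c.(0 + 0) → —b→ s1, —b→ s2
  s1 = 0 + 0 + (0 + 0) + (a.0 + 0\{c,d}) → —a→ s3
  s2 = c.c.(0 + 0) → —c→ s4
  s3 = 0 → deadlocked
  s4 = c.(0 + 0) → —c→ s5
  s5 = 0 + 0 → deadlocked
Reachable graph of Q (6 states):
  t0 = b.(0 + 0 + (0 + 0) + (a.0 + 0\{c,d})) + a.c.c.(0 + 0) → —a→ t1, —b→ t2
  t1 = c.c.(0 + 0) → —c→ t3
  t2 = 0 + 0 + (0 + 0) + (a.0 + 0\{c,d}) → —a→ t4
  t3 = c.(0 + 0) → —c→ t5
  t4 = 0 → deadlocked
  t5 = 0 + 0 → deadlocked
Executing bc from P (initial set {s0}):
  [1] b ⇒ {s1, s2}
  [2] c ⇒ {s4}
  P completes σ.
Executing bc from Q (initial set {t0}):
  [1] b ⇒ {t2}
  [2] c ⇒ ∅ (Q stuck)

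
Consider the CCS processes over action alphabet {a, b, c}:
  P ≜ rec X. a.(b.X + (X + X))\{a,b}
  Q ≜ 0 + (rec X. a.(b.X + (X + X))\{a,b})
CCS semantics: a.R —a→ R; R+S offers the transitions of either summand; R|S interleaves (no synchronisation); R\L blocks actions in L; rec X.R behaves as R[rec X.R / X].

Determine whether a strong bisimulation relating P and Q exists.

bisimilar

Reachable graph of P (2 states):
  u0 = rec X. a.(b.X + (X + X))\{a,b} → --a--▸ u1
  u1 = (b.(rec X. a.(b.X + (X + X))\{a,b}) + ((rec X. a.(b.X + (X + X))\{a,b}) + (rec X. a.(b.X + (X + X))\{a,b})))\{a,b} → ·
Reachable graph of Q (2 states):
  v0 = 0 + (rec X. a.(b.X + (X + X))\{a,b}) → --a--▸ v1
  v1 = (b.(rec X. a.(b.X + (X + X))\{a,b}) + ((rec X. a.(b.X + (X + X))\{a,b}) + (rec X. a.(b.X + (X + X))\{a,b})))\{a,b} → ·
Coarsest stable partition (strong bisimilarity classes):
  B0 = {u0, v0}
  B1 = {u1, v1}
u0 ∈ B0, v0 ∈ B0 → same block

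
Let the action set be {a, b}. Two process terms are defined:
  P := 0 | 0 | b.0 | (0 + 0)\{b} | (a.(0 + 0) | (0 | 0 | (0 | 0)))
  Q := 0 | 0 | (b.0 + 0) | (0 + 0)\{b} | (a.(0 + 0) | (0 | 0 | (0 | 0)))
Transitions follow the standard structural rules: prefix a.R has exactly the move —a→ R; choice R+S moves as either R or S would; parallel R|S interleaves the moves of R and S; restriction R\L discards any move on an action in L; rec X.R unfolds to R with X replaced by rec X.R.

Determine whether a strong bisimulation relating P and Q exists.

P ~ Q

Reachable graph of P (4 states):
  p0 = 0 | 0 | b.0 | (0 + 0)\{b} | (a.(0 + 0) | (0 | 0 | (0 | 0))) | —a→ p1, —b→ p2
  p1 = 0 | 0 | b.0 | (0 + 0)\{b} | ((0 + 0) | (0 | 0 | (0 | 0))) | —b→ p3
  p2 = 0 | 0 | 0 | (0 + 0)\{b} | (a.(0 + 0) | (0 | 0 | (0 | 0))) | —a→ p3
  p3 = 0 | 0 | 0 | (0 + 0)\{b} | ((0 + 0) | (0 | 0 | (0 | 0))) | stopped
Reachable graph of Q (4 states):
  q0 = 0 | 0 | (b.0 + 0) | (0 + 0)\{b} | (a.(0 + 0) | (0 | 0 | (0 | 0))) | —a→ q1, —b→ q2
  q1 = 0 | 0 | (b.0 + 0) | (0 + 0)\{b} | ((0 + 0) | (0 | 0 | (0 | 0))) | —b→ q3
  q2 = 0 | 0 | 0 | (0 + 0)\{b} | (a.(0 + 0) | (0 | 0 | (0 | 0))) | —a→ q3
  q3 = 0 | 0 | 0 | (0 + 0)\{b} | ((0 + 0) | (0 | 0 | (0 | 0))) | stopped
Partition-refinement fixed point:
  B0 = {p0, q0}
  B1 = {p1, q1}
  B2 = {p3, q3}
  B3 = {p2, q2}
p0 ∈ B0, q0 ∈ B0 → same block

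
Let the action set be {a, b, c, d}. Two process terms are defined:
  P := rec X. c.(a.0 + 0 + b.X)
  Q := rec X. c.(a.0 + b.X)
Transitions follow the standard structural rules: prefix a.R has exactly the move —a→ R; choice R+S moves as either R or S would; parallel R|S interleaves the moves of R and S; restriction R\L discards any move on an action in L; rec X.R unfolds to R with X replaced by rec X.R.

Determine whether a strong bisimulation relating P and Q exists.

LTS(P): 3 reachable states
  m0 = rec X. c.(a.0 + 0 + b.X) → ··c··> m1
  m1 = a.0 + 0 + b.(rec X. c.(a.0 + 0 + b.X)) → ··a··> m2, ··b··> m0
  m2 = 0 → ∅
LTS(Q): 3 reachable states
  n0 = rec X. c.(a.0 + b.X) → ··c··> n1
  n1 = a.0 + b.(rec X. c.(a.0 + b.X)) → ··a··> n2, ··b··> n0
  n2 = 0 → ∅
Partition-refinement fixed point:
  B0 = {m0, n0}
  B1 = {m1, n1}
  B2 = {m2, n2}
m0 ∈ B0, n0 ∈ B0 → same block

YES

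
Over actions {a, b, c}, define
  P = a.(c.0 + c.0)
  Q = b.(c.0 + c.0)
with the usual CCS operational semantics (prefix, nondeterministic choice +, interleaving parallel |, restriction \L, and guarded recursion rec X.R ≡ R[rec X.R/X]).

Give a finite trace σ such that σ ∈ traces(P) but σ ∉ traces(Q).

Reachable graph of P (3 states):
  s0 = a.(c.0 + c.0) ⊢ --a--▸ s1
  s1 = c.0 + c.0 ⊢ --c--▸ s2
  s2 = 0 ⊢ ∅
Reachable graph of Q (3 states):
  t0 = b.(c.0 + c.0) ⊢ --b--▸ t1
  t1 = c.0 + c.0 ⊢ --c--▸ t2
  t2 = 0 ⊢ ∅
Trace ⟨a⟩ through P, begin at {s0}:
  step 1 (a): {s1}
  — P admits the full trace.
Trace ⟨a⟩ through Q, begin at {t0}:
  step 1 (a): no successor for Q

a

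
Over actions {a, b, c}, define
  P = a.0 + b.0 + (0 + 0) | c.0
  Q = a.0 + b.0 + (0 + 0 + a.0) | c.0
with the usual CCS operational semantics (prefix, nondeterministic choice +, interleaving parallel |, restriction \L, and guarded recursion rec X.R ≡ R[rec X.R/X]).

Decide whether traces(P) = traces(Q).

traces(P) ≠ traces(Q) — witness ⟨ac⟩

Reachable graph of P (3 states):
  s0 = a.0 + b.0 + (0 + 0) | c.0 → --a--▸ s1, --b--▸ s1, --c--▸ s2
  s1 = 0 → ∅
  s2 = (0 + 0) | 0 → ∅
Reachable graph of Q (5 states):
  t0 = a.0 + b.0 + (0 + 0 + a.0) | c.0 → --a--▸ t1, --a--▸ t2, --b--▸ t1, --c--▸ t3
  t1 = 0 → ∅
  t2 = 0 | c.0 → --c--▸ t4
  t3 = (0 + 0 + a.0) | 0 → --a--▸ t4
  t4 = 0 | 0 → ∅
Trace ⟨ac⟩ through Q, begin at {t0}:
  after a @ step 1: {t1, t2}
  after c @ step 2: {t4}
  Q completes σ.
Trace ⟨ac⟩ through P, begin at {s0}:
  after a @ step 1: {s1}
  after c @ step 2: ∅  — P cannot continue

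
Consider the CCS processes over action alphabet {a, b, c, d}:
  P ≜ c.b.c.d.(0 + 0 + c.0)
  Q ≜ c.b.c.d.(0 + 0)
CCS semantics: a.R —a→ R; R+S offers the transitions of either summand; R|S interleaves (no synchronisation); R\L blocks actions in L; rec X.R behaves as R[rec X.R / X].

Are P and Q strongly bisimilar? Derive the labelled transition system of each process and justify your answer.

P's transition system — 6 states:
  m0 = c.b.c.d.(0 + 0 + c.0) has moves -c-> m1
  m1 = b.c.d.(0 + 0 + c.0) has moves -b-> m2
  m2 = c.d.(0 + 0 + c.0) has moves -c-> m3
  m3 = d.(0 + 0 + c.0) has moves -d-> m4
  m4 = 0 + 0 + c.0 has moves -c-> m5
  m5 = 0 has moves stopped
Q's transition system — 5 states:
  n0 = c.b.c.d.(0 + 0) has moves -c-> n1
  n1 = b.c.d.(0 + 0) has moves -b-> n2
  n2 = c.d.(0 + 0) has moves -c-> n3
  n3 = d.(0 + 0) has moves -d-> n4
  n4 = 0 + 0 has moves stopped
Partition-refinement fixed point:
  B0 = {m0}
  B1 = {m1}
  B2 = {m2}
  B3 = {m3}
  B4 = {m4}
  B5 = {m5, n4}
  B6 = {n0}
  B7 = {n1}
  B8 = {n2}
  B9 = {n3}
m0 ∈ B0, n0 ∈ B6 → different blocks

P ≁ Q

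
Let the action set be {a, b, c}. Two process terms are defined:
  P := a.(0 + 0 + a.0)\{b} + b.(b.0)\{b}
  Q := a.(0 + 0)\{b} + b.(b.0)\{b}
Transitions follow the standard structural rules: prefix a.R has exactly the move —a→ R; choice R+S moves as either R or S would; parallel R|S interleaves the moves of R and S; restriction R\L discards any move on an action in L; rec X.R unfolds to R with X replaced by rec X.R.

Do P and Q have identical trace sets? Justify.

traces(P) ≠ traces(Q) — witness ⟨aa⟩

LTS(P): 4 reachable states
  p0 = a.(0 + 0 + a.0)\{b} + b.(b.0)\{b} ⊢ —a→ p1, —b→ p2
  p1 = (0 + 0 + a.0)\{b} ⊢ —a→ p3
  p2 = (b.0)\{b} ⊢ deadlocked
  p3 = 0\{b} ⊢ deadlocked
LTS(Q): 3 reachable states
  q0 = a.(0 + 0)\{b} + b.(b.0)\{b} ⊢ —a→ q1, —b→ q2
  q1 = (0 + 0)\{b} ⊢ deadlocked
  q2 = (b.0)\{b} ⊢ deadlocked
Trace ⟨aa⟩ through P, begin at {p0}:
  [1] a ⇒ {p1}
  [2] a ⇒ {p3}
  P completes σ.
Trace ⟨aa⟩ through Q, begin at {q0}:
  [1] a ⇒ {q1}
  [2] a ⇒ ∅ (Q stuck)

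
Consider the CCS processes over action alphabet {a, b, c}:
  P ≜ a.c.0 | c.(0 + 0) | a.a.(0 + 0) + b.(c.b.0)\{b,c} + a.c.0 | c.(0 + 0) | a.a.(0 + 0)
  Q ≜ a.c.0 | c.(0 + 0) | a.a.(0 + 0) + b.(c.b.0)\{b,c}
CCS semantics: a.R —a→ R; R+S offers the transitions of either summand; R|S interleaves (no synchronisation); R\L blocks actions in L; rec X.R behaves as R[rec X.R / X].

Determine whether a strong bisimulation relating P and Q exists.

LTS(P): 19 reachable states
  p0 = a.c.0 | c.(0 + 0) | a.a.(0 + 0) + b.(c.b.0)\{b,c} + a.c.0 | c.(0 + 0) | a.a.(0 + 0) ⊢ ··a··> p1, ··a··> p2, ··b··> p3, ··c··> p4
  p1 = a.c.0 | c.(0 + 0) | a.(0 + 0) ⊢ ··a··> p5, ··a··> p6, ··c··> p7
  p2 = c.0 | c.(0 + 0) | a.a.(0 + 0) ⊢ ··a··> p6, ··c··> p8, ··c··> p9
  p3 = (c.b.0)\{b,c} ⊢ ·
  p4 = a.c.0 | (0 + 0) | a.a.(0 + 0) ⊢ ··a··> p7, ··a··> p9
  p5 = a.c.0 | c.(0 + 0) | (0 + 0) ⊢ ··a··> p10, ··c··> p11
  p6 = c.0 | c.(0 + 0) | a.(0 + 0) ⊢ ··a··> p10, ··c··> p12, ··c··> p13
  p7 = a.c.0 | (0 + 0) | a.(0 + 0) ⊢ ··a··> p11, ··a··> p13
  p8 = 0 | c.(0 + 0) | a.a.(0 + 0) ⊢ ··a··> p12, ··c··> p14
  p9 = c.0 | (0 + 0) | a.a.(0 + 0) ⊢ ··a··> p13, ··c··> p14
  p10 = c.0 | c.(0 + 0) | (0 + 0) ⊢ ··c··> p15, ··c··> p16
  p11 = a.c.0 | (0 + 0) | (0 + 0) ⊢ ··a··> p16
  p12 = 0 | c.(0 + 0) | a.(0 + 0) ⊢ ··a··> p15, ··c··> p17
  p13 = c.0 | (0 + 0) | a.(0 + 0) ⊢ ··a··> p16, ··c··> p17
  p14 = 0 | (0 + 0) | a.a.(0 + 0) ⊢ ··a··> p17
  p15 = 0 | c.(0 + 0) | (0 + 0) ⊢ ··c··> p18
  p16 = c.0 | (0 + 0) | (0 + 0) ⊢ ··c··> p18
  p17 = 0 | (0 + 0) | a.(0 + 0) ⊢ ··a··> p18
  p18 = 0 | (0 + 0) | (0 + 0) ⊢ ·
LTS(Q): 19 reachable states
  q0 = a.c.0 | c.(0 + 0) | a.a.(0 + 0) + b.(c.b.0)\{b,c} ⊢ ··a··> q1, ··a··> q2, ··b··> q3, ··c··> q4
  q1 = a.c.0 | c.(0 + 0) | a.(0 + 0) ⊢ ··a··> q5, ··a··> q6, ··c··> q7
  q2 = c.0 | c.(0 + 0) | a.a.(0 + 0) ⊢ ··a··> q6, ··c··> q8, ··c··> q9
  q3 = (c.b.0)\{b,c} ⊢ ·
  q4 = a.c.0 | (0 + 0) | a.a.(0 + 0) ⊢ ··a··> q7, ··a··> q9
  q5 = a.c.0 | c.(0 + 0) | (0 + 0) ⊢ ··a··> q10, ··c··> q11
  q6 = c.0 | c.(0 + 0) | a.(0 + 0) ⊢ ··a··> q10, ··c··> q12, ··c··> q13
  q7 = a.c.0 | (0 + 0) | a.(0 + 0) ⊢ ··a··> q11, ··a··> q13
  q8 = 0 | c.(0 + 0) | a.a.(0 + 0) ⊢ ··a··> q12, ··c··> q14
  q9 = c.0 | (0 + 0) | a.a.(0 + 0) ⊢ ··a··> q13, ··c··> q14
  q10 = c.0 | c.(0 + 0) | (0 + 0) ⊢ ··c··> q15, ··c··> q16
  q11 = a.c.0 | (0 + 0) | (0 + 0) ⊢ ··a··> q16
  q12 = 0 | c.(0 + 0) | a.(0 + 0) ⊢ ··a··> q15, ··c··> q17
  q13 = c.0 | (0 + 0) | a.(0 + 0) ⊢ ··a··> q16, ··c··> q17
  q14 = 0 | (0 + 0) | a.a.(0 + 0) ⊢ ··a··> q17
  q15 = 0 | c.(0 + 0) | (0 + 0) ⊢ ··c··> q18
  q16 = c.0 | (0 + 0) | (0 + 0) ⊢ ··c··> q18
  q17 = 0 | (0 + 0) | a.(0 + 0) ⊢ ··a··> q18
  q18 = 0 | (0 + 0) | (0 + 0) ⊢ ·
Bisimilarity quotient blocks:
  B0 = {p0, q0}
  B1 = {p2, q2}
  B2 = {p6, q6}
  B3 = {p10, q10}
  B4 = {p15, p16, q15, q16}
  B5 = {p18, p3, q18, q3}
  B6 = {p12, p13, q12, q13}
  B7 = {p17, q17}
  B8 = {p8, p9, q8, q9}
  B9 = {p14, q14}
  B10 = {p4, q4}
  B11 = {p7, q7}
  B12 = {p11, q11}
  B13 = {p1, q1}
  B14 = {p5, q5}
p0 ∈ B0, q0 ∈ B0 → same block

YES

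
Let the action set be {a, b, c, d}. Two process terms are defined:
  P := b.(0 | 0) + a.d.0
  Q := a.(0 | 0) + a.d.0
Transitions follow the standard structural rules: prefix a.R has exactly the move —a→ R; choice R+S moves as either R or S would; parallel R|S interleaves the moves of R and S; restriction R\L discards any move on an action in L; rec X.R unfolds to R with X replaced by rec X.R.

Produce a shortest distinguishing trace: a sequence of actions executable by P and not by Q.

P's transition system — 4 states:
  u0 = b.(0 | 0) + a.d.0 :: ··a··> u1, ··b··> u2
  u1 = d.0 :: ··d··> u3
  u2 = 0 | 0 :: deadlocked
  u3 = 0 :: deadlocked
Q's transition system — 4 states:
  v0 = a.(0 | 0) + a.d.0 :: ··a··> v1, ··a··> v2
  v1 = 0 | 0 :: deadlocked
  v2 = d.0 :: ··d··> v3
  v3 = 0 :: deadlocked
Trace ⟨b⟩ through P, begin at {u0}:
  after b @ step 1: {u2}
  ✓ P
Trace ⟨b⟩ through Q, begin at {v0}:
  after b @ step 1: ∅ (Q stuck)

b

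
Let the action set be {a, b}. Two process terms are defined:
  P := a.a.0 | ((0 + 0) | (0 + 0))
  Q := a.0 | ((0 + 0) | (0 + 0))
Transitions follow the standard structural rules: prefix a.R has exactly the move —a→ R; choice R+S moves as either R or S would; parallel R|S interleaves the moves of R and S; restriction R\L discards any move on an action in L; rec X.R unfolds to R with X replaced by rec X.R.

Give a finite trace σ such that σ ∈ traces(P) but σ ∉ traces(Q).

P's transition system — 3 states:
  s0 = a.a.0 | ((0 + 0) | (0 + 0)) → =a=> s1
  s1 = a.0 | ((0 + 0) | (0 + 0)) → =a=> s2
  s2 = 0 | ((0 + 0) | (0 + 0)) → deadlocked
Q's transition system — 2 states:
  t0 = a.0 | ((0 + 0) | (0 + 0)) → =a=> t1
  t1 = 0 | ((0 + 0) | (0 + 0)) → deadlocked
Run σ = ⟨aa⟩ on P: start {s0}
  after a @ step 1: {s1}
  after a @ step 2: {s2}
  P completes σ.
Run σ = ⟨aa⟩ on Q: start {t0}
  after a @ step 1: {t1}
  after a @ step 2: ∅  — Q cannot continue

aa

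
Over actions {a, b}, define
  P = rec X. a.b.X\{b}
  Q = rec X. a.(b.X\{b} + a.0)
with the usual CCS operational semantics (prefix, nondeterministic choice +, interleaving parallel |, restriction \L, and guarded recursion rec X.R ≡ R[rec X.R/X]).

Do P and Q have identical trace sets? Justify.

traces(P) ≠ traces(Q) — witness ⟨aa⟩

P's transition system — 4 states:
  p0 = rec X. a.b.X\{b} has moves —a→ p1
  p1 = b.(rec X. a.b.X\{b})\{b} has moves —b→ p2
  p2 = (rec X. a.b.X\{b})\{b} has moves —a→ p3
  p3 = (b.(rec X. a.b.X\{b})\{b})\{b} has moves ∅
Q's transition system — 6 states:
  q0 = rec X. a.(b.X\{b} + a.0) has moves —a→ q1
  q1 = b.(rec X. a.(b.X\{b} + a.0))\{b} + a.0 has moves —a→ q2, —b→ q3
  q2 = 0 has moves ∅
  q3 = (rec X. a.(b.X\{b} + a.0))\{b} has moves —a→ q4
  q4 = (b.(rec X. a.(b.X\{b} + a.0))\{b} + a.0)\{b} has moves —a→ q5
  q5 = 0\{b} has moves ∅
Trace ⟨aa⟩ through Q, begin at {q0}:
  [1] a ⇒ {q1}
  [2] a ⇒ {q2}
  — Q admits the full trace.
Trace ⟨aa⟩ through P, begin at {p0}:
  [1] a ⇒ {p1}
  [2] a ⇒ ∅ (P stuck)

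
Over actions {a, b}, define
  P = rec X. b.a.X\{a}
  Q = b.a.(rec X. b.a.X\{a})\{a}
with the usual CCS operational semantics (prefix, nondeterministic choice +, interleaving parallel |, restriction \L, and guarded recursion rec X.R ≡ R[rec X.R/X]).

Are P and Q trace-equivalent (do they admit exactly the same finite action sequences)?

YES

P's transition system — 4 states:
  m0 = rec X. b.a.X\{a} :: —b→ m1
  m1 = a.(rec X. b.a.X\{a})\{a} :: —a→ m2
  m2 = (rec X. b.a.X\{a})\{a} :: —b→ m3
  m3 = (a.(rec X. b.a.X\{a})\{a})\{a} :: stopped
Q's transition system — 4 states:
  n0 = b.a.(rec X. b.a.X\{a})\{a} :: —b→ n1
  n1 = a.(rec X. b.a.X\{a})\{a} :: —a→ n2
  n2 = (rec X. b.a.X\{a})\{a} :: —b→ n3
  n3 = (a.(rec X. b.a.X\{a})\{a})\{a} :: stopped
Coarsest stable partition (strong bisimilarity classes):
  B0 = {m0, n0}
  B1 = {m1, n1}
  B2 = {m2, n2}
  B3 = {m3, n3}
m0 ∈ B0, n0 ∈ B0 → same block
Bisimilar ⇒ trace-equivalent.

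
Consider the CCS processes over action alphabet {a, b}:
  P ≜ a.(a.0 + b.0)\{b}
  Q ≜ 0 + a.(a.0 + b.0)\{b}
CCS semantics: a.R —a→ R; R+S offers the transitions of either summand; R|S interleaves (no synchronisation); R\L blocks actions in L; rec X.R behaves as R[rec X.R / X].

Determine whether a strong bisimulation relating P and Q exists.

bisimilar

LTS(P): 3 reachable states
  s0 = a.(a.0 + b.0)\{b} ⊢ -a-> s1
  s1 = (a.0 + b.0)\{b} ⊢ -a-> s2
  s2 = 0\{b} ⊢ deadlocked
LTS(Q): 3 reachable states
  t0 = 0 + a.(a.0 + b.0)\{b} ⊢ -a-> t1
  t1 = (a.0 + b.0)\{b} ⊢ -a-> t2
  t2 = 0\{b} ⊢ deadlocked
Coarsest stable partition (strong bisimilarity classes):
  B0 = {s0, t0}
  B1 = {s1, t1}
  B2 = {s2, t2}
s0 ∈ B0, t0 ∈ B0 → same block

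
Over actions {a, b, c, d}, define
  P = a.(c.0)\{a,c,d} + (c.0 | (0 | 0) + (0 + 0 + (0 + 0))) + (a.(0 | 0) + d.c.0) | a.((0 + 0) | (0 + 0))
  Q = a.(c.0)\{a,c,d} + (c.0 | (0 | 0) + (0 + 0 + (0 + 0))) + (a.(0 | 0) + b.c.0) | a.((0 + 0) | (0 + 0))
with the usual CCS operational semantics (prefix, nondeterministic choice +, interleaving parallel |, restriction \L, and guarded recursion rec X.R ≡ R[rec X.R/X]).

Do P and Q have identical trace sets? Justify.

LTS(P): 10 reachable states
  u0 = a.(c.0)\{a,c,d} + (c.0 | (0 | 0) + (0 + 0 + (0 + 0))) + (a.(0 | 0) + d.c.0) | a.((0 + 0) | (0 + 0)) :: --a--▸ u1, --a--▸ u2, --a--▸ u3, --c--▸ u4, --d--▸ u5
  u1 = (a.(0 | 0) + d.c.0) | ((0 + 0) | (0 + 0)) :: --a--▸ u6, --d--▸ u7
  u2 = (c.0)\{a,c,d} :: stopped
  u3 = 0 | 0 | a.((0 + 0) | (0 + 0)) :: --a--▸ u6
  u4 = 0 | (0 | 0) :: stopped
  u5 = c.0 | a.((0 + 0) | (0 + 0)) :: --a--▸ u7, --c--▸ u8
  u6 = 0 | 0 | ((0 + 0) | (0 + 0)) :: stopped
  u7 = c.0 | ((0 + 0) | (0 + 0)) :: --c--▸ u9
  u8 = 0 | a.((0 + 0) | (0 + 0)) :: --a--▸ u9
  u9 = 0 | ((0 + 0) | (0 + 0)) :: stopped
LTS(Q): 10 reachable states
  v0 = a.(c.0)\{a,c,d} + (c.0 | (0 | 0) + (0 + 0 + (0 + 0))) + (a.(0 | 0) + b.c.0) | a.((0 + 0) | (0 + 0)) :: --a--▸ v1, --a--▸ v2, --a--▸ v3, --b--▸ v4, --c--▸ v5
  v1 = (a.(0 | 0) + b.c.0) | ((0 + 0) | (0 + 0)) :: --a--▸ v6, --b--▸ v7
  v2 = (c.0)\{a,c,d} :: stopped
  v3 = 0 | 0 | a.((0 + 0) | (0 + 0)) :: --a--▸ v6
  v4 = c.0 | a.((0 + 0) | (0 + 0)) :: --a--▸ v7, --c--▸ v8
  v5 = 0 | (0 | 0) :: stopped
  v6 = 0 | 0 | ((0 + 0) | (0 + 0)) :: stopped
  v7 = c.0 | ((0 + 0) | (0 + 0)) :: --c--▸ v9
  v8 = 0 | a.((0 + 0) | (0 + 0)) :: --a--▸ v9
  v9 = 0 | ((0 + 0) | (0 + 0)) :: stopped
Executing d from P (initial set {u0}):
  step 1 (d): {u5}
  ✓ P
Executing d from Q (initial set {v0}):
  step 1 (d): ∅ (Q stuck)

NO — witness ⟨d⟩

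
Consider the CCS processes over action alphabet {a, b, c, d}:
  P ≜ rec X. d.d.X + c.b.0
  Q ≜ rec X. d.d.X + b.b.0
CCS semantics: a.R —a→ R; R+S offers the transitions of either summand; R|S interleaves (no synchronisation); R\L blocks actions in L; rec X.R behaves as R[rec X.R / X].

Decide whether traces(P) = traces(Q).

LTS(P): 4 reachable states
  s0 = rec X. d.d.X + c.b.0 | --c--▸ s1, --d--▸ s2
  s1 = b.0 | --b--▸ s3
  s2 = d.(rec X. d.d.X + c.b.0) | --d--▸ s0
  s3 = 0 | ·
LTS(Q): 4 reachable states
  t0 = rec X. d.d.X + b.b.0 | --b--▸ t1, --d--▸ t2
  t1 = b.0 | --b--▸ t3
  t2 = d.(rec X. d.d.X + b.b.0) | --d--▸ t0
  t3 = 0 | ·
Run σ = ⟨c⟩ on P: start {s0}
  [1] c ⇒ {s1}
  — P admits the full trace.
Run σ = ⟨c⟩ on Q: start {t0}
  [1] c ⇒ ∅  — Q cannot continue

trace-distinct — witness ⟨c⟩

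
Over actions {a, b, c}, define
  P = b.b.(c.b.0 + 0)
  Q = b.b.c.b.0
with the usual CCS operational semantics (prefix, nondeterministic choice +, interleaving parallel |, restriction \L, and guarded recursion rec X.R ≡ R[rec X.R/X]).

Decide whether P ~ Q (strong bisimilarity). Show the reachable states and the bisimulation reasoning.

P's transition system — 5 states:
  m0 = b.b.(c.b.0 + 0) has moves —b→ m1
  m1 = b.(c.b.0 + 0) has moves —b→ m2
  m2 = c.b.0 + 0 has moves —c→ m3
  m3 = b.0 has moves —b→ m4
  m4 = 0 has moves deadlocked
Q's transition system — 5 states:
  n0 = b.b.c.b.0 has moves —b→ n1
  n1 = b.c.b.0 has moves —b→ n2
  n2 = c.b.0 has moves —c→ n3
  n3 = b.0 has moves —b→ n4
  n4 = 0 has moves deadlocked
Coarsest stable partition (strong bisimilarity classes):
  B0 = {m0, n0}
  B1 = {m1, n1}
  B2 = {m2, n2}
  B3 = {m3, n3}
  B4 = {m4, n4}
m0 ∈ B0, n0 ∈ B0 → same block

P ~ Q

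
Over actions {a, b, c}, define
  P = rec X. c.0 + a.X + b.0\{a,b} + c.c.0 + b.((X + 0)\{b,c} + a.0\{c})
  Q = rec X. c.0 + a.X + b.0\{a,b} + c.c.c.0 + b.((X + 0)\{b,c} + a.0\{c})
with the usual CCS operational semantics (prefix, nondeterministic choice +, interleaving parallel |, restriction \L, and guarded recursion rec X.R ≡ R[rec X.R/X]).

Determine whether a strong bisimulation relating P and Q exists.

P ≁ Q

LTS(P): 7 reachable states
  m0 = rec X. c.0 + a.X + b.0\{a,b} + c.c.0 + b.((X + 0)\{b,c} + a.0\{c}) ⊢ —a→ m0, —b→ m1, —b→ m2, —c→ m3, —c→ m4
  m1 = ((rec X. c.0 + a.X + b.0\{a,b} + c.c.0 + b.((X + 0)\{b,c} + a.0\{c})) + 0)\{b,c} + a.0\{c} ⊢ —a→ m5, —a→ m6
  m2 = 0\{a,b} ⊢ ·
  m3 = 0 ⊢ ·
  m4 = c.0 ⊢ —c→ m3
  m5 = (rec X. c.0 + a.X + b.0\{a,b} + c.c.0 + b.((X + 0)\{b,c} + a.0\{c}))\{b,c} ⊢ —a→ m5
  m6 = 0\{c} ⊢ ·
LTS(Q): 8 reachable states
  n0 = rec X. c.0 + a.X + b.0\{a,b} + c.c.c.0 + b.((X + 0)\{b,c} + a.0\{c}) ⊢ —a→ n0, —b→ n1, —b→ n2, —c→ n3, —c→ n4
  n1 = ((rec X. c.0 + a.X + b.0\{a,b} + c.c.c.0 + b.((X + 0)\{b,c} + a.0\{c})) + 0)\{b,c} + a.0\{c} ⊢ —a→ n5, —a→ n6
  n2 = 0\{a,b} ⊢ ·
  n3 = 0 ⊢ ·
  n4 = c.c.0 ⊢ —c→ n7
  n5 = (rec X. c.0 + a.X + b.0\{a,b} + c.c.c.0 + b.((X + 0)\{b,c} + a.0\{c}))\{b,c} ⊢ —a→ n5
  n6 = 0\{c} ⊢ ·
  n7 = c.0 ⊢ —c→ n3
Bisimilarity quotient blocks:
  B0 = {m0}
  B1 = {m2, m3, m6, n2, n3, n6}
  B2 = {m1, n1}
  B3 = {m5, n5}
  B4 = {m4, n7}
  B5 = {n0}
  B6 = {n4}
m0 ∈ B0, n0 ∈ B5 → different blocks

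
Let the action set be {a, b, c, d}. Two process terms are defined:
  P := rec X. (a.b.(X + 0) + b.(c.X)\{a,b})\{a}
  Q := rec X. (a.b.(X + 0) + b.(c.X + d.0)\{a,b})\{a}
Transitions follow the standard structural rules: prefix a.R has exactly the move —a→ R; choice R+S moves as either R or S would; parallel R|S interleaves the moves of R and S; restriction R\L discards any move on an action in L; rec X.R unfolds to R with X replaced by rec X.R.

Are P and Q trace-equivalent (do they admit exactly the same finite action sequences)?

LTS(P): 3 reachable states
  s0 = rec X. (a.b.(X + 0) + b.(c.X)\{a,b})\{a} :: =b=> s1
  s1 = (c.(rec X. (a.b.(X + 0) + b.(c.X)\{a,b})\{a}))\{a,b}\{a} :: =c=> s2
  s2 = (rec X. (a.b.(X + 0) + b.(c.X)\{a,b})\{a})\{a,b}\{a} :: ·
LTS(Q): 4 reachable states
  t0 = rec X. (a.b.(X + 0) + b.(c.X + d.0)\{a,b})\{a} :: =b=> t1
  t1 = (c.(rec X. (a.b.(X + 0) + b.(c.X + d.0)\{a,b})\{a}) + d.0)\{a,b}\{a} :: =c=> t2, =d=> t3
  t2 = (rec X. (a.b.(X + 0) + b.(c.X + d.0)\{a,b})\{a})\{a,b}\{a} :: ·
  t3 = 0\{a,b}\{a} :: ·
Executing bd from Q (initial set {t0}):
  step 1 (b): {t1}
  step 2 (d): {t3}
  Q completes σ.
Executing bd from P (initial set {s0}):
  step 1 (b): {s1}
  step 2 (d): ∅ (P stuck)

NO — witness ⟨bd⟩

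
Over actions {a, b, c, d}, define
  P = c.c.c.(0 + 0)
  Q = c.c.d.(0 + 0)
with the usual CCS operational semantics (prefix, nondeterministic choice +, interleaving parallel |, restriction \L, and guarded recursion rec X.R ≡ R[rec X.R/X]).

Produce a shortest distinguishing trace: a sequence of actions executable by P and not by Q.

ccc

P's transition system — 4 states:
  p0 = c.c.c.(0 + 0) | =c=> p1
  p1 = c.c.(0 + 0) | =c=> p2
  p2 = c.(0 + 0) | =c=> p3
  p3 = 0 + 0 | ∅
Q's transition system — 4 states:
  q0 = c.c.d.(0 + 0) | =c=> q1
  q1 = c.d.(0 + 0) | =c=> q2
  q2 = d.(0 + 0) | =d=> q3
  q3 = 0 + 0 | ∅
Trace ⟨ccc⟩ through P, begin at {p0}:
  after c @ step 1: {p1}
  after c @ step 2: {p2}
  after c @ step 3: {p3}
  P completes σ.
Trace ⟨ccc⟩ through Q, begin at {q0}:
  after c @ step 1: {q1}
  after c @ step 2: {q2}
  after c @ step 3: no successor for Q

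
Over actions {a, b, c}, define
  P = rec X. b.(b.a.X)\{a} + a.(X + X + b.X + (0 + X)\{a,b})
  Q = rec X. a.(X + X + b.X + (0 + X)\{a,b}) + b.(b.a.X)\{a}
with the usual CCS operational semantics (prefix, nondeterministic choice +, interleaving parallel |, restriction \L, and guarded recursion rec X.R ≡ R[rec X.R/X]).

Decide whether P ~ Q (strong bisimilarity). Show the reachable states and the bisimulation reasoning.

Reachable graph of P (4 states):
  u0 = rec X. b.(b.a.X)\{a} + a.(X + X + b.X + (0 + X)\{a,b}) ⊢ —a→ u1, —b→ u2
  u1 = (rec X. b.(b.a.X)\{a} + a.(X + X + b.X + (0 + X)\{a,b})) + (rec X. b.(b.a.X)\{a} + a.(X + X + b.X + (0 + X)\{a,b})) + b.(rec X. b.(b.a.X)\{a} + a.(X + X + b.X + (0 + X)\{a,b})) + (0 + (rec X. b.(b.a.X)\{a} + a.(X + X + b.X + (0 + X)\{a,b})))\{a,b} ⊢ —a→ u1, —b→ u0, —b→ u2
  u2 = (b.a.(rec X. b.(b.a.X)\{a} + a.(X + X + b.X + (0 + X)\{a,b})))\{a} ⊢ —b→ u3
  u3 = (a.(rec X. b.(b.a.X)\{a} + a.(X + X + b.X + (0 + X)\{a,b})))\{a} ⊢ ∅
Reachable graph of Q (4 states):
  v0 = rec X. a.(X + X + b.X + (0 + X)\{a,b}) + b.(b.a.X)\{a} ⊢ —a→ v1, —b→ v2
  v1 = (rec X. a.(X + X + b.X + (0 + X)\{a,b}) + b.(b.a.X)\{a}) + (rec X. a.(X + X + b.X + (0 + X)\{a,b}) + b.(b.a.X)\{a}) + b.(rec X. a.(X + X + b.X + (0 + X)\{a,b}) + b.(b.a.X)\{a}) + (0 + (rec X. a.(X + X + b.X + (0 + X)\{a,b}) + b.(b.a.X)\{a}))\{a,b} ⊢ —a→ v1, —b→ v0, —b→ v2
  v2 = (b.a.(rec X. a.(X + X + b.X + (0 + X)\{a,b}) + b.(b.a.X)\{a}))\{a} ⊢ —b→ v3
  v3 = (a.(rec X. a.(X + X + b.X + (0 + X)\{a,b}) + b.(b.a.X)\{a}))\{a} ⊢ ∅
Coarsest stable partition (strong bisimilarity classes):
  B0 = {u0, v0}
  B1 = {u1, v1}
  B2 = {u2, v2}
  B3 = {u3, v3}
u0 ∈ B0, v0 ∈ B0 → same block

bisimilar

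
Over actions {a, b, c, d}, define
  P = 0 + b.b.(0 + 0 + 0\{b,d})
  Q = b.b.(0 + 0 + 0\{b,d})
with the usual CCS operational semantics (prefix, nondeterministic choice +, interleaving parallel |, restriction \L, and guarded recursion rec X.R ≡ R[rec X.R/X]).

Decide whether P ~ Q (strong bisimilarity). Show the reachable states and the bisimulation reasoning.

YES

Reachable graph of P (3 states):
  s0 = 0 + b.b.(0 + 0 + 0\{b,d}) | =b=> s1
  s1 = b.(0 + 0 + 0\{b,d}) | =b=> s2
  s2 = 0 + 0 + 0\{b,d} | stopped
Reachable graph of Q (3 states):
  t0 = b.b.(0 + 0 + 0\{b,d}) | =b=> t1
  t1 = b.(0 + 0 + 0\{b,d}) | =b=> t2
  t2 = 0 + 0 + 0\{b,d} | stopped
Partition-refinement fixed point:
  B0 = {s0, t0}
  B1 = {s1, t1}
  B2 = {s2, t2}
s0 ∈ B0, t0 ∈ B0 → same block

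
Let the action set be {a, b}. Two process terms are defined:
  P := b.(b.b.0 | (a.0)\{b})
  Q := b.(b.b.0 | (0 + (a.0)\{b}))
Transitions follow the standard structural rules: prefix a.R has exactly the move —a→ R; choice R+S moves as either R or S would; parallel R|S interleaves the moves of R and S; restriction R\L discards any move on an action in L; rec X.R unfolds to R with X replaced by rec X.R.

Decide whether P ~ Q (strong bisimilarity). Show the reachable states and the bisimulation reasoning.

P ~ Q

P's transition system — 7 states:
  s0 = b.(b.b.0 | (a.0)\{b}) has moves --b--▸ s1
  s1 = b.b.0 | (a.0)\{b} has moves --a--▸ s2, --b--▸ s3
  s2 = b.b.0 | 0\{b} has moves --b--▸ s4
  s3 = b.0 | (a.0)\{b} has moves --a--▸ s4, --b--▸ s5
  s4 = b.0 | 0\{b} has moves --b--▸ s6
  s5 = 0 | (a.0)\{b} has moves --a--▸ s6
  s6 = 0 | 0\{b} has moves deadlocked
Q's transition system — 7 states:
  t0 = b.(b.b.0 | (0 + (a.0)\{b})) has moves --b--▸ t1
  t1 = b.b.0 | (0 + (a.0)\{b}) has moves --a--▸ t2, --b--▸ t3
  t2 = b.b.0 | 0\{b} has moves --b--▸ t4
  t3 = b.0 | (0 + (a.0)\{b}) has moves --a--▸ t4, --b--▸ t5
  t4 = b.0 | 0\{b} has moves --b--▸ t6
  t5 = 0 | (0 + (a.0)\{b}) has moves --a--▸ t6
  t6 = 0 | 0\{b} has moves deadlocked
Bisimilarity quotient blocks:
  B0 = {s0, t0}
  B1 = {s1, t1}
  B2 = {s2, t2}
  B3 = {s4, t4}
  B4 = {s6, t6}
  B5 = {s3, t3}
  B6 = {s5, t5}
s0 ∈ B0, t0 ∈ B0 → same block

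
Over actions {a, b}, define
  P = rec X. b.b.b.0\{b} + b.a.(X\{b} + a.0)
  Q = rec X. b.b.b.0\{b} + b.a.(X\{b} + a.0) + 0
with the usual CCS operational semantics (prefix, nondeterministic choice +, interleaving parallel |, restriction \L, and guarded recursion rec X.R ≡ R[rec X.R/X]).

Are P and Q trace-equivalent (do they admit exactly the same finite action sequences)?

P's transition system — 7 states:
  p0 = rec X. b.b.b.0\{b} + b.a.(X\{b} + a.0) :: ··b··> p1, ··b··> p2
  p1 = a.((rec X. b.b.b.0\{b} + b.a.(X\{b} + a.0))\{b} + a.0) :: ··a··> p3
  p2 = b.b.0\{b} :: ··b··> p4
  p3 = (rec X. b.b.b.0\{b} + b.a.(X\{b} + a.0))\{b} + a.0 :: ··a··> p5
  p4 = b.0\{b} :: ··b··> p6
  p5 = 0 :: (no moves)
  p6 = 0\{b} :: (no moves)
Q's transition system — 7 states:
  q0 = rec X. b.b.b.0\{b} + b.a.(X\{b} + a.0) + 0 :: ··b··> q1, ··b··> q2
  q1 = a.((rec X. b.b.b.0\{b} + b.a.(X\{b} + a.0) + 0)\{b} + a.0) :: ··a··> q3
  q2 = b.b.0\{b} :: ··b··> q4
  q3 = (rec X. b.b.b.0\{b} + b.a.(X\{b} + a.0) + 0)\{b} + a.0 :: ··a··> q5
  q4 = b.0\{b} :: ··b··> q6
  q5 = 0 :: (no moves)
  q6 = 0\{b} :: (no moves)
Partition-refinement fixed point:
  B0 = {p0, q0}
  B1 = {p2, q2}
  B2 = {p4, q4}
  B3 = {p5, p6, q5, q6}
  B4 = {p1, q1}
  B5 = {p3, q3}
p0 ∈ B0, q0 ∈ B0 → same block
Bisimilar ⇒ trace-equivalent.

trace-equivalent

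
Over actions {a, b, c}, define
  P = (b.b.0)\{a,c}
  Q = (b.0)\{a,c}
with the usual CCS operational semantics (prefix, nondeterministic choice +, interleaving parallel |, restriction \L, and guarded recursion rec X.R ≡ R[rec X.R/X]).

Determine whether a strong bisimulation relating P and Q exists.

P's transition system — 3 states:
  m0 = (b.b.0)\{a,c} has moves ··b··> m1
  m1 = (b.0)\{a,c} has moves ··b··> m2
  m2 = 0\{a,c} has moves ·
Q's transition system — 2 states:
  n0 = (b.0)\{a,c} has moves ··b··> n1
  n1 = 0\{a,c} has moves ·
Bisimilarity quotient blocks:
  B0 = {m0}
  B1 = {m1, n0}
  B2 = {m2, n1}
m0 ∈ B0, n0 ∈ B1 → different blocks

not bisimilar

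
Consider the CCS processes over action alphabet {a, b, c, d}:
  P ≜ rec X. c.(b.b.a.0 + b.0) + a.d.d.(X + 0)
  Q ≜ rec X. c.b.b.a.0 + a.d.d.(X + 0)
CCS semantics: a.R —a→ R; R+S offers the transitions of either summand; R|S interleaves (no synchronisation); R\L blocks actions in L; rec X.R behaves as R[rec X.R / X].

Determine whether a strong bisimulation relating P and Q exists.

LTS(P): 8 reachable states
  u0 = rec X. c.(b.b.a.0 + b.0) + a.d.d.(X + 0) :: —a→ u1, —c→ u2
  u1 = d.d.((rec X. c.(b.b.a.0 + b.0) + a.d.d.(X + 0)) + 0) :: —d→ u3
  u2 = b.b.a.0 + b.0 :: —b→ u4, —b→ u5
  u3 = d.((rec X. c.(b.b.a.0 + b.0) + a.d.d.(X + 0)) + 0) :: —d→ u6
  u4 = 0 :: stopped
  u5 = b.a.0 :: —b→ u7
  u6 = (rec X. c.(b.b.a.0 + b.0) + a.d.d.(X + 0)) + 0 :: —a→ u1, —c→ u2
  u7 = a.0 :: —a→ u4
LTS(Q): 8 reachable states
  v0 = rec X. c.b.b.a.0 + a.d.d.(X + 0) :: —a→ v1, —c→ v2
  v1 = d.d.((rec X. c.b.b.a.0 + a.d.d.(X + 0)) + 0) :: —d→ v3
  v2 = b.b.a.0 :: —b→ v4
  v3 = d.((rec X. c.b.b.a.0 + a.d.d.(X + 0)) + 0) :: —d→ v5
  v4 = b.a.0 :: —b→ v6
  v5 = (rec X. c.b.b.a.0 + a.d.d.(X + 0)) + 0 :: —a→ v1, —c→ v2
  v6 = a.0 :: —a→ v7
  v7 = 0 :: stopped
Coarsest stable partition (strong bisimilarity classes):
  B0 = {u0, u6}
  B1 = {u2}
  B2 = {u5, v4}
  B3 = {u7, v6}
  B4 = {u4, v7}
  B5 = {u1}
  B6 = {u3}
  B7 = {v0, v5}
  B8 = {v1}
  B9 = {v3}
  B10 = {v2}
u0 ∈ B0, v0 ∈ B7 → different blocks

NO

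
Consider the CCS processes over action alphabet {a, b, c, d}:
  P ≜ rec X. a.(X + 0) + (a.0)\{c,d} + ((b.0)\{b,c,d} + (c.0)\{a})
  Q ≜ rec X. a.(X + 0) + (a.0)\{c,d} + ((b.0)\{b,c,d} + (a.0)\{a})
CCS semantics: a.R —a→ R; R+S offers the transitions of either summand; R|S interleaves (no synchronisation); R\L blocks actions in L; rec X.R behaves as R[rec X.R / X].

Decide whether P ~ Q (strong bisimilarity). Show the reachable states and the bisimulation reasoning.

NO

LTS(P): 4 reachable states
  p0 = rec X. a.(X + 0) + (a.0)\{c,d} + ((b.0)\{b,c,d} + (c.0)\{a}) ⊢ =a=> p1, =a=> p2, =c=> p3
  p1 = (rec X. a.(X + 0) + (a.0)\{c,d} + ((b.0)\{b,c,d} + (c.0)\{a})) + 0 ⊢ =a=> p1, =a=> p2, =c=> p3
  p2 = 0\{c,d} ⊢ ·
  p3 = 0\{a} ⊢ ·
LTS(Q): 3 reachable states
  q0 = rec X. a.(X + 0) + (a.0)\{c,d} + ((b.0)\{b,c,d} + (a.0)\{a}) ⊢ =a=> q1, =a=> q2
  q1 = (rec X. a.(X + 0) + (a.0)\{c,d} + ((b.0)\{b,c,d} + (a.0)\{a})) + 0 ⊢ =a=> q1, =a=> q2
  q2 = 0\{c,d} ⊢ ·
Coarsest stable partition (strong bisimilarity classes):
  B0 = {p0, p1}
  B1 = {p2, p3, q2}
  B2 = {q0, q1}
p0 ∈ B0, q0 ∈ B2 → different blocks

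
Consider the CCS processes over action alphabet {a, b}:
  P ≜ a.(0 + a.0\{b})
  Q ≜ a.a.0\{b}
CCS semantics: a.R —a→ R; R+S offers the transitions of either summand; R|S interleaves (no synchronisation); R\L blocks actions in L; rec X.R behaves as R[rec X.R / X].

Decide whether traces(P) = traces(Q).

Reachable graph of P (3 states):
  m0 = a.(0 + a.0\{b}) has moves =a=> m1
  m1 = 0 + a.0\{b} has moves =a=> m2
  m2 = 0\{b} has moves stopped
Reachable graph of Q (3 states):
  n0 = a.a.0\{b} has moves =a=> n1
  n1 = a.0\{b} has moves =a=> n2
  n2 = 0\{b} has moves stopped
Bisimilarity quotient blocks:
  B0 = {m0, n0}
  B1 = {m1, n1}
  B2 = {m2, n2}
m0 ∈ B0, n0 ∈ B0 → same block
Bisimilar ⇒ trace-equivalent.

trace-equivalent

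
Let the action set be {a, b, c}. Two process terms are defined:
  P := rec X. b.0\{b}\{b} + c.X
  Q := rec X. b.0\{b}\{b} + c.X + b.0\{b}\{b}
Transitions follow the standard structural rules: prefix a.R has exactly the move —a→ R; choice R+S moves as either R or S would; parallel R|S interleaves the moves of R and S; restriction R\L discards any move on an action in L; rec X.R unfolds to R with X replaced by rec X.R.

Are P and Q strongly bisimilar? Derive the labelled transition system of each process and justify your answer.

P ~ Q

LTS(P): 2 reachable states
  u0 = rec X. b.0\{b}\{b} + c.X → --b--▸ u1, --c--▸ u0
  u1 = 0\{b}\{b} → ·
LTS(Q): 2 reachable states
  v0 = rec X. b.0\{b}\{b} + c.X + b.0\{b}\{b} → --b--▸ v1, --c--▸ v0
  v1 = 0\{b}\{b} → ·
Coarsest stable partition (strong bisimilarity classes):
  B0 = {u0, v0}
  B1 = {u1, v1}
u0 ∈ B0, v0 ∈ B0 → same block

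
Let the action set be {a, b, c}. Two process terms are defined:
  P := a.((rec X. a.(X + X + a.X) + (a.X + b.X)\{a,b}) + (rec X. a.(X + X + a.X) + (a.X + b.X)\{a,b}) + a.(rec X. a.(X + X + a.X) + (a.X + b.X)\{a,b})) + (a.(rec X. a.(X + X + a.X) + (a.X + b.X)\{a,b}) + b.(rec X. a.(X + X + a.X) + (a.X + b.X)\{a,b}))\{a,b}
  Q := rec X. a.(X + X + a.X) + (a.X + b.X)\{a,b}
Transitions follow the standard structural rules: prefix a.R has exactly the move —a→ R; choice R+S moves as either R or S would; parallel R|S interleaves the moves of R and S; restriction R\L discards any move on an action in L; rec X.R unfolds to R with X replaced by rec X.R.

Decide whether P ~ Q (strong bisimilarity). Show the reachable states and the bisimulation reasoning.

Reachable graph of P (3 states):
  p0 = a.((rec X. a.(X + X + a.X) + (a.X + b.X)\{a,b}) + (rec X. a.(X + X + a.X) + (a.X + b.X)\{a,b}) + a.(rec X. a.(X + X + a.X) + (a.X + b.X)\{a,b})) + (a.(rec X. a.(X + X + a.X) + (a.X + b.X)\{a,b}) + b.(rec X. a.(X + X + a.X) + (a.X + b.X)\{a,b}))\{a,b} has moves ··a··> p1
  p1 = (rec X. a.(X + X + a.X) + (a.X + b.X)\{a,b}) + (rec X. a.(X + X + a.X) + (a.X + b.X)\{a,b}) + a.(rec X. a.(X + X + a.X) + (a.X + b.X)\{a,b}) has moves ··a··> p1, ··a··> p2
  p2 = rec X. a.(X + X + a.X) + (a.X + b.X)\{a,b} has moves ··a··> p1
Reachable graph of Q (2 states):
  q0 = rec X. a.(X + X + a.X) + (a.X + b.X)\{a,b} has moves ··a··> q1
  q1 = (rec X. a.(X + X + a.X) + (a.X + b.X)\{a,b}) + (rec X. a.(X + X + a.X) + (a.X + b.X)\{a,b}) + a.(rec X. a.(X + X + a.X) + (a.X + b.X)\{a,b}) has moves ··a··> q0, ··a··> q1
Partition-refinement fixed point:
  B0 = {p0, p1, p2, q0, q1}
p0 ∈ B0, q0 ∈ B0 → same block

P ~ Q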